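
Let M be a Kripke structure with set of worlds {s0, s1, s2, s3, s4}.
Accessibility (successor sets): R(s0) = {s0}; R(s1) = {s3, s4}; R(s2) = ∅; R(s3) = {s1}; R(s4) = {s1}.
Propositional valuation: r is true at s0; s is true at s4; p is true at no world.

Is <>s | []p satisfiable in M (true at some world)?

Recall that []ψ holds at a world iff ψ holds at every accessible world, and <>ψ holds iff ψ holds at some accessible world.
Let φ = <>s | []p. Evaluate φ at each world:
  s0 (successors {s0}): φ is false.
  s1 (successors {s3, s4}): φ is true.
  s2 (successors ∅): φ is true.
  s3 (successors {s1}): φ is false.
  s4 (successors {s1}): φ is false.
Detail at s1 (witness):
  At s1: <>s is true, []p is false, so <>s | []p is true.
    At s1: <>s requires s at some successor in {s3, s4}.
      s holds at s4, so <>s is true at s1.
    At s1: []p requires p at every successor {s3, s4}.
      p fails at s3, so []p is false at s1.

Yes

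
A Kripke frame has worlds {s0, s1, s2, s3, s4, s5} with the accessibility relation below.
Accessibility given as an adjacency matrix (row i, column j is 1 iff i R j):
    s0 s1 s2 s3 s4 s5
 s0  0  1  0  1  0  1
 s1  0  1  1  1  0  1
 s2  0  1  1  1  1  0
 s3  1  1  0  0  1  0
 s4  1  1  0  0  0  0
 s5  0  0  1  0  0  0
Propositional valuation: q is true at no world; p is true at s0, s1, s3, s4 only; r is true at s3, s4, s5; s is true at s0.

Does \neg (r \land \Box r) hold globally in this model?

Yes

Let φ = \neg (r \land \Box r). Evaluate φ at each world:
  s0 (successors {s1, s3, s5}): φ is true.
  s1 (successors {s1, s2, s3, s5}): φ is true.
  s2 (successors {s1, s2, s3, s4}): φ is true.
  s3 (successors {s0, s1, s4}): φ is true.
  s4 (successors {s0, s1}): φ is true.
  s5 (successors {s2}): φ is true.
For instance, at s0:
  At s0: r \land \Box r is false, so \neg (r \land \Box r) is true.
    At s0: r is false, \Box r is false, so r \land \Box r is false.
      At s0: \Box r requires r at every successor {s1, s3, s5}.
        r fails at s1, so \Box r is false at s0.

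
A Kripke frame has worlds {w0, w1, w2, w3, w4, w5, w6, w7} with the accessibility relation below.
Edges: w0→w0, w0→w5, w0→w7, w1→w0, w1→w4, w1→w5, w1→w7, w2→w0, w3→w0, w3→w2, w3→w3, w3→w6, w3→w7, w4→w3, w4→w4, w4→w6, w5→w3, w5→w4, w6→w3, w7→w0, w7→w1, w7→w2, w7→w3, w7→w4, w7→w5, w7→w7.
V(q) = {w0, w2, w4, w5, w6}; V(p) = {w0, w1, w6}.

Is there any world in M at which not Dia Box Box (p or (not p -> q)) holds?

Yes

Let φ = not Dia Box Box (p or (not p -> q)). Evaluate φ at each world:
  w0 (successors {w0, w5, w7}): φ is true.
  w1 (successors {w0, w4, w5, w7}): φ is true.
  w2 (successors {w0}): φ is true.
  w3 (successors {w0, w2, w3, w6, w7}): φ is true.
  w4 (successors {w3, w4, w6}): φ is true.
  w5 (successors {w3, w4}): φ is true.
  w6 (successors {w3}): φ is true.
  w7 (successors {w0, w1, w2, w3, w4, w5, w7}): φ is true.
Detail at w0 (witness):
  At w0: Dia Box Box (p or (not p -> q)) is false, so not Dia Box Box (p or (not p -> q)) is true.
    At w0: Dia Box Box (p or (not p -> q)) requires Box Box (p or (not p -> q)) at some successor in {w0, w5, w7}.
      At w0: Box Box (p or (not p -> q)) is false.
      At w5: Box Box (p or (not p -> q)) is false.
      At w7: Box Box (p or (not p -> q)) is false.
    So Dia Box Box (p or (not p -> q)) is false at w0.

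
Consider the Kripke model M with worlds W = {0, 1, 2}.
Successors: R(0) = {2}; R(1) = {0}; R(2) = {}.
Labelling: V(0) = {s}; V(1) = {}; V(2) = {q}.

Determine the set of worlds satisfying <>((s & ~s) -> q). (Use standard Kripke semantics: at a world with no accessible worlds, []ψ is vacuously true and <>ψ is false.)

0, 1

Let φ = <>((s & ~s) -> q). Evaluate φ at each world:
  0 (successors {2}): φ is true.
  1 (successors {0}): φ is true.
  2 (successors ∅): φ is false.
For instance, at 0:
  At 0: <>((s & ~s) -> q) requires (s & ~s) -> q at some successor in {2}.
    (s & ~s) -> q holds at 2, so <>((s & ~s) -> q) is true at 0.
Satisfying worlds: {0, 1}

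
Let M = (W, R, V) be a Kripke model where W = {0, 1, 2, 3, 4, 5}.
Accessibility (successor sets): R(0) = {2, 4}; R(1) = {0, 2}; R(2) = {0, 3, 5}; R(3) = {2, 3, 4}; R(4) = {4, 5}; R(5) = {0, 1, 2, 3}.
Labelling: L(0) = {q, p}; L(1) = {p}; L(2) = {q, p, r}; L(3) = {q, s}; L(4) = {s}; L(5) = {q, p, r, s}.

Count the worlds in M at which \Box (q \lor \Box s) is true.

Let φ = \Box (q \lor \Box s). Evaluate φ at each world:
  0 (successors {2, 4}): φ is true.
  1 (successors {0, 2}): φ is true.
  2 (successors {0, 3, 5}): φ is true.
  3 (successors {2, 3, 4}): φ is true.
  4 (successors {4, 5}): φ is true.
  5 (successors {0, 1, 2, 3}): φ is false.
For instance, at 5:
  At 5: \Box (q \lor \Box s) requires q \lor \Box s at every successor {0, 1, 2, 3}.
    q \lor \Box s fails at 1, so \Box (q \lor \Box s) is false at 5.
      At 1: q is false, \Box s is false, so q \lor \Box s is false.
Satisfying worlds: {0, 1, 2, 3, 4}

5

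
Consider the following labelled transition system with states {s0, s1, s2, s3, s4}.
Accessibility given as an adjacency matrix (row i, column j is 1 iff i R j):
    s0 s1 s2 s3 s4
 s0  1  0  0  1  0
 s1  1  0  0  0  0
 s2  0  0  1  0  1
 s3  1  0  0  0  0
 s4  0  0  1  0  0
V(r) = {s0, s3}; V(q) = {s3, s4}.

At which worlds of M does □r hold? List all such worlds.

Recall that □ψ holds at a world iff ψ holds at every accessible world, and ◇ψ holds iff ψ holds at some accessible world.
Let φ = □r. Evaluate φ at each world:
  s0 (successors {s0, s3}): φ is true.
  s1 (successors {s0}): φ is true.
  s2 (successors {s2, s4}): φ is false.
  s3 (successors {s0}): φ is true.
  s4 (successors {s2}): φ is false.
For instance, at s1:
  At s1: □r requires r at every successor {s0}.
    At s0: r is true.
  So □r is true at s1.
Satisfying worlds: {s0, s1, s3}

s0, s1, s3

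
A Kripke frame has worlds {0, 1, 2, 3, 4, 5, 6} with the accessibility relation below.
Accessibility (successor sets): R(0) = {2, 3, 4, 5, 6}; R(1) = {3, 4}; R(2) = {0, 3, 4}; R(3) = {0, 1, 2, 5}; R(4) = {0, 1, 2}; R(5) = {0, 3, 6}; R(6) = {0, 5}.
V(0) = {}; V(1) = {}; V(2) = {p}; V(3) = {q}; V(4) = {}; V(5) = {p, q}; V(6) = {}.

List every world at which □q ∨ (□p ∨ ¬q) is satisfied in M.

Recall that □ψ holds at a world iff ψ holds at every accessible world, and ◇ψ holds iff ψ holds at some accessible world.
Let φ = □q ∨ (□p ∨ ¬q). Evaluate φ at each world:
  0 (successors {2, 3, 4, 5, 6}): φ is true.
  1 (successors {3, 4}): φ is true.
  2 (successors {0, 3, 4}): φ is true.
  3 (successors {0, 1, 2, 5}): φ is false.
  4 (successors {0, 1, 2}): φ is true.
  5 (successors {0, 3, 6}): φ is false.
  6 (successors {0, 5}): φ is true.
For instance, at 1:
  At 1: □q is false, □p ∨ ¬q is true, so □q ∨ (□p ∨ ¬q) is true.
    At 1: □q requires q at every successor {3, 4}.
      q fails at 4, so □q is false at 1.
    At 1: □p is false, ¬q is true, so □p ∨ ¬q is true.
      At 1: □p requires p at every successor {3, 4}.
        p fails at 3, so □p is false at 1.
Satisfying worlds: {0, 1, 2, 4, 6}

0, 1, 2, 4, 6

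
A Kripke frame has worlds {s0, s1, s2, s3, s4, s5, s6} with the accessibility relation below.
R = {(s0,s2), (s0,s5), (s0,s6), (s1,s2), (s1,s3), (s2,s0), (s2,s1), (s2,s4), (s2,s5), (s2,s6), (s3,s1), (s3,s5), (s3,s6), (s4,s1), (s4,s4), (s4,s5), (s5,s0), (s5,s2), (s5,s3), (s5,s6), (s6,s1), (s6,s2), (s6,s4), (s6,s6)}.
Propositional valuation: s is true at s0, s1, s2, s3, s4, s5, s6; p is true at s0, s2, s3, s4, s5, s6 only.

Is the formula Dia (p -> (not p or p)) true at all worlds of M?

Yes

Let φ = Dia (p -> (not p or p)). Evaluate φ at each world:
  s0 (successors {s2, s5, s6}): φ is true.
  s1 (successors {s2, s3}): φ is true.
  s2 (successors {s0, s1, s4, s5, s6}): φ is true.
  s3 (successors {s1, s5, s6}): φ is true.
  s4 (successors {s1, s4, s5}): φ is true.
  s5 (successors {s0, s2, s3, s6}): φ is true.
  s6 (successors {s1, s2, s4, s6}): φ is true.
For instance, at s5:
  At s5: Dia (p -> (not p or p)) requires p -> (not p or p) at some successor in {s0, s2, s3, s6}.
    p -> (not p or p) holds at s0, so Dia (p -> (not p or p)) is true at s5.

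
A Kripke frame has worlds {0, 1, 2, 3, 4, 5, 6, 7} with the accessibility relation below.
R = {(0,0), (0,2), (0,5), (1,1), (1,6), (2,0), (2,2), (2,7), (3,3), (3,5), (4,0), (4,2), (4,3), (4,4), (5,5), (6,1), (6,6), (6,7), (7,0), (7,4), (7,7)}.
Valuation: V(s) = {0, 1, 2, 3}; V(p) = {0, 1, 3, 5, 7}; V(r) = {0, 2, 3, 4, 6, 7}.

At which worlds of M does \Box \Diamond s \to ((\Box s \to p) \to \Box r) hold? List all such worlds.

0, 2, 3, 4, 5, 7

Recall that \Box ψ holds at a world iff ψ holds at every accessible world, and \Diamond ψ holds iff ψ holds at some accessible world.
Let φ = \Box \Diamond s \to ((\Box s \to p) \to \Box r). Evaluate φ at each world:
  0 (successors {0, 2, 5}): φ is true.
  1 (successors {1, 6}): φ is false.
  2 (successors {0, 2, 7}): φ is true.
  3 (successors {3, 5}): φ is true.
  4 (successors {0, 2, 3, 4}): φ is true.
  5 (successors {5}): φ is true.
  6 (successors {1, 6, 7}): φ is false.
  7 (successors {0, 4, 7}): φ is true.
For instance, at 3:
  At 3: \Box \Diamond s is false, (\Box s \to p) \to \Box r is false, so \Box \Diamond s \to ((\Box s \to p) \to \Box r) is true.
    At 3: \Box \Diamond s requires \Diamond s at every successor {3, 5}.
      \Diamond s fails at 5, so \Box \Diamond s is false at 3.
    At 3: \Box s \to p is true, \Box r is false, so (\Box s \to p) \to \Box r is false.
      At 3: \Box s is false, p is true, so \Box s \to p is true.
      At 3: \Box r requires r at every successor {3, 5}.
        r fails at 5, so \Box r is false at 3.
Satisfying worlds: {0, 2, 3, 4, 5, 7}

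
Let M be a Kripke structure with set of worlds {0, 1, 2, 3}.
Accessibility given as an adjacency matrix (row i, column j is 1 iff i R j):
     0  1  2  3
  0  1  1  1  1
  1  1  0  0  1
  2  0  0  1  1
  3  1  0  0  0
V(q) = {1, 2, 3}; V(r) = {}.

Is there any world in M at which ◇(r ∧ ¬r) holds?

Let φ = ◇(r ∧ ¬r). Evaluate φ at each world:
  0 (successors {0, 1, 2, 3}): φ is false.
  1 (successors {0, 3}): φ is false.
  2 (successors {2, 3}): φ is false.
  3 (successors {0}): φ is false.
For instance, at 0:
  At 0: ◇(r ∧ ¬r) requires r ∧ ¬r at some successor in {0, 1, 2, 3}.
    At 0: r ∧ ¬r is false.
    At 1: r ∧ ¬r is false.
    At 2: r ∧ ¬r is false.
    At 3: r ∧ ¬r is false.
  So ◇(r ∧ ¬r) is false at 0.

No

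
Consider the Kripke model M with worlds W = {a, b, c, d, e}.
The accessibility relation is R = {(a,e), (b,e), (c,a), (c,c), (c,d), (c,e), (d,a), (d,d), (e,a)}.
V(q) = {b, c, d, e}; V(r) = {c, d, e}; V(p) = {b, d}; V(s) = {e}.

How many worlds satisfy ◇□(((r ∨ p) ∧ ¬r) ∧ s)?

Let φ = ◇□(((r ∨ p) ∧ ¬r) ∧ s). Evaluate φ at each world:
  a (successors {e}): φ is false.
  b (successors {e}): φ is false.
  c (successors {a, c, d, e}): φ is false.
  d (successors {a, d}): φ is false.
  e (successors {a}): φ is false.
For instance, at a:
  At a: ◇□(((r ∨ p) ∧ ¬r) ∧ s) requires □(((r ∨ p) ∧ ¬r) ∧ s) at some successor in {e}.
    At e: □(((r ∨ p) ∧ ¬r) ∧ s) is false.
  So ◇□(((r ∨ p) ∧ ¬r) ∧ s) is false at a.
Satisfying worlds: none.

0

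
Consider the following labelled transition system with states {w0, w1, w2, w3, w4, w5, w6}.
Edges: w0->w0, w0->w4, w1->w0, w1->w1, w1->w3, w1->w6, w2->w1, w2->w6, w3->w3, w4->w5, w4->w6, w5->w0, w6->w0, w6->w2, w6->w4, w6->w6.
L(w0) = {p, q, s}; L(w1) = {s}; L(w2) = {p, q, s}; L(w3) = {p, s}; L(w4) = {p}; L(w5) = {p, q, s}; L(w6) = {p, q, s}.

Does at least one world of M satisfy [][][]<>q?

Let φ = [][][]<>q. Evaluate φ at each world:
  w0 (successors {w0, w4}): φ is true.
  w1 (successors {w0, w1, w3, w6}): φ is false.
  w2 (successors {w1, w6}): φ is false.
  w3 (successors {w3}): φ is false.
  w4 (successors {w5, w6}): φ is true.
  w5 (successors {w0}): φ is true.
  w6 (successors {w0, w2, w4, w6}): φ is false.
Detail at w0 (witness):
  At w0: [][][]<>q requires [][]<>q at every successor {w0, w4}.
      At w0: [][]<>q requires []<>q at every successor {w0, w4}.
        At w0: []<>q is true.
        At w4: []<>q is true.
      So [][]<>q is true at w0.
      At w4: [][]<>q requires []<>q at every successor {w5, w6}.
        At w5: []<>q is true.
        At w6: []<>q is true.
      So [][]<>q is true at w4.
  So [][][]<>q is true at w0.

Yes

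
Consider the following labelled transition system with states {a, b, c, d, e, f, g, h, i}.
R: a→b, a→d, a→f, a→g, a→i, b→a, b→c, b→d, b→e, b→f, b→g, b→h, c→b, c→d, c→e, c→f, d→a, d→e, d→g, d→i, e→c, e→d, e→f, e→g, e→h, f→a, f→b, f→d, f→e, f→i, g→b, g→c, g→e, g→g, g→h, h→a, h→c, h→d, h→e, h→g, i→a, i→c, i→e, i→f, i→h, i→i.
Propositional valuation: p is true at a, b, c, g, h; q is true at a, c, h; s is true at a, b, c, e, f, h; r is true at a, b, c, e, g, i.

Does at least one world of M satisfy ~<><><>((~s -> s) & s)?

Let φ = ~<><><>((~s -> s) & s). Evaluate φ at each world:
  a (successors {b, d, f, g, i}): φ is false.
  b (successors {a, c, d, e, f, g, h}): φ is false.
  c (successors {b, d, e, f}): φ is false.
  d (successors {a, e, g, i}): φ is false.
  e (successors {c, d, f, g, h}): φ is false.
  f (successors {a, b, d, e, i}): φ is false.
  g (successors {b, c, e, g, h}): φ is false.
  h (successors {a, c, d, e, g}): φ is false.
  i (successors {a, c, e, f, h, i}): φ is false.
For instance, at e:
  At e: <><><>((~s -> s) & s) is true, so ~<><><>((~s -> s) & s) is false.
    At e: <><><>((~s -> s) & s) requires <><>((~s -> s) & s) at some successor in {c, d, f, g, h}.
      <><>((~s -> s) & s) holds at c, so <><><>((~s -> s) & s) is true at e.

No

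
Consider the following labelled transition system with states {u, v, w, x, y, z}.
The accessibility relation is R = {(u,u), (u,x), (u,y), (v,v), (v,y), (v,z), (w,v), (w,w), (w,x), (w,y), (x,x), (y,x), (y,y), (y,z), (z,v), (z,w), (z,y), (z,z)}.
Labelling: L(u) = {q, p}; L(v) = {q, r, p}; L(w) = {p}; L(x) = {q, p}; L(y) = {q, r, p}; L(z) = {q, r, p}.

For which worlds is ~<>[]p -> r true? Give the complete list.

Recall that []ψ holds at a world iff ψ holds at every accessible world, and <>ψ holds iff ψ holds at some accessible world.
Let φ = ~<>[]p -> r. Evaluate φ at each world:
  u (successors {u, x, y}): φ is true.
  v (successors {v, y, z}): φ is true.
  w (successors {v, w, x, y}): φ is true.
  x (successors {x}): φ is true.
  y (successors {x, y, z}): φ is true.
  z (successors {v, w, y, z}): φ is true.
For instance, at v:
  At v: ~<>[]p is false, r is true, so ~<>[]p -> r is true.
    At v: <>[]p is true, so ~<>[]p is false.
      At v: <>[]p requires []p at some successor in {v, y, z}.
        []p holds at v, so <>[]p is true at v.
Satisfying worlds: {u, v, w, x, y, z}

u, v, w, x, y, z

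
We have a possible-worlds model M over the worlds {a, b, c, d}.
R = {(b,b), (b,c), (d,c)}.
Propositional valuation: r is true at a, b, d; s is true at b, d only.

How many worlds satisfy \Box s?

2

Let φ = \Box s. Evaluate φ at each world:
  a (successors ∅): φ is true.
  b (successors {b, c}): φ is false.
  c (successors ∅): φ is true.
  d (successors {c}): φ is false.
For instance, at d:
  At d: \Box s requires s at every successor {c}.
    s fails at c, so \Box s is false at d.
Satisfying worlds: {a, c}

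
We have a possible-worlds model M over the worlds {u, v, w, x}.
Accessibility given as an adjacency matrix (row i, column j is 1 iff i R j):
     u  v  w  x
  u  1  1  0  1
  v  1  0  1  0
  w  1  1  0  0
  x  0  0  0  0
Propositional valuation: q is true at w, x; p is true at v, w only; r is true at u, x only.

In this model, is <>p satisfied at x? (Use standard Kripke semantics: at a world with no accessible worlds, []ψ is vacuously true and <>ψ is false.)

At x: no accessible worlds, so <>p is false.

No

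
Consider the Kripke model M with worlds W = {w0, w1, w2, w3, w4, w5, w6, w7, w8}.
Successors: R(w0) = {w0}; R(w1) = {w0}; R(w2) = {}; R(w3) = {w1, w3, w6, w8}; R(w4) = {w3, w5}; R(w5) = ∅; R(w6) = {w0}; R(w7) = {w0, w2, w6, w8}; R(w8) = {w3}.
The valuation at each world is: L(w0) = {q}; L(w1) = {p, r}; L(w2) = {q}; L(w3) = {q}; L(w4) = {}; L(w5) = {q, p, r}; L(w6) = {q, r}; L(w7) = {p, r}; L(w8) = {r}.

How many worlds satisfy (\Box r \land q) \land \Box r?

2

Let φ = (\Box r \land q) \land \Box r. Evaluate φ at each world:
  w0 (successors {w0}): φ is false.
  w1 (successors {w0}): φ is false.
  w2 (successors ∅): φ is true.
  w3 (successors {w1, w3, w6, w8}): φ is false.
  w4 (successors {w3, w5}): φ is false.
  w5 (successors ∅): φ is true.
  w6 (successors {w0}): φ is false.
  w7 (successors {w0, w2, w6, w8}): φ is false.
  w8 (successors {w3}): φ is false.
For instance, at w0:
  At w0: \Box r \land q is false, \Box r is false, so (\Box r \land q) \land \Box r is false.
    At w0: \Box r is false, q is true, so \Box r \land q is false.
      At w0: \Box r requires r at every successor {w0}.
        r fails at w0, so \Box r is false at w0.
    At w0: \Box r requires r at every successor {w0}.
      r fails at w0, so \Box r is false at w0.
Satisfying worlds: {w2, w5}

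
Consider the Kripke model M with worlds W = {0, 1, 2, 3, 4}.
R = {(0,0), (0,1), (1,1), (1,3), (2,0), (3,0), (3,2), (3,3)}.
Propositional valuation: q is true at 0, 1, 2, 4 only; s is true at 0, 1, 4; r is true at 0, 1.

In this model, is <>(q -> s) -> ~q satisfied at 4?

At 4: <>(q -> s) is false, ~q is false, so <>(q -> s) -> ~q is true.
  At 4: no accessible worlds, so <>(q -> s) is false.

Yes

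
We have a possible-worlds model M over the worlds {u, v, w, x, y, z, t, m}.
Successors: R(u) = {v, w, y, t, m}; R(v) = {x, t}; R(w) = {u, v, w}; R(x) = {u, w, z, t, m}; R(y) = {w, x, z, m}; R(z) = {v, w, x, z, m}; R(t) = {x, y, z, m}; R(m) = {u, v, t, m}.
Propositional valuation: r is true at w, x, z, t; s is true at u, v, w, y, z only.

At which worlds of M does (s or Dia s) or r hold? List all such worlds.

u, v, w, x, y, z, t, m

Let φ = (s or Dia s) or r. Evaluate φ at each world:
  u (successors {v, w, y, t, m}): φ is true.
  v (successors {x, t}): φ is true.
  w (successors {u, v, w}): φ is true.
  x (successors {u, w, z, t, m}): φ is true.
  y (successors {w, x, z, m}): φ is true.
  z (successors {v, w, x, z, m}): φ is true.
  t (successors {x, y, z, m}): φ is true.
  m (successors {u, v, t, m}): φ is true.
For instance, at z:
  At z: s or Dia s is true, r is true, so (s or Dia s) or r is true.
    At z: s is true, Dia s is true, so s or Dia s is true.
      At z: Dia s requires s at some successor in {v, w, x, z, m}.
        s holds at v, so Dia s is true at z.
Satisfying worlds: {u, v, w, x, y, z, t, m}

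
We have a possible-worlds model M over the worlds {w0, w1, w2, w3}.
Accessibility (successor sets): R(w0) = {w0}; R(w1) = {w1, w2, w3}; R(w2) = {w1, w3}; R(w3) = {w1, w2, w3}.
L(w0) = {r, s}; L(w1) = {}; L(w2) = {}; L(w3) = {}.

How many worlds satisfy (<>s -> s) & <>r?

Let φ = (<>s -> s) & <>r. Evaluate φ at each world:
  w0 (successors {w0}): φ is true.
  w1 (successors {w1, w2, w3}): φ is false.
  w2 (successors {w1, w3}): φ is false.
  w3 (successors {w1, w2, w3}): φ is false.
For instance, at w2:
  At w2: <>s -> s is true, <>r is false, so (<>s -> s) & <>r is false.
    At w2: <>s is false, s is false, so <>s -> s is true.
      At w2: <>s requires s at some successor in {w1, w3}.
        At w1: s is false.
        At w3: s is false.
      So <>s is false at w2.
    At w2: <>r requires r at some successor in {w1, w3}.
      At w1: r is false.
      At w3: r is false.
    So <>r is false at w2.
Satisfying worlds: {w0}

1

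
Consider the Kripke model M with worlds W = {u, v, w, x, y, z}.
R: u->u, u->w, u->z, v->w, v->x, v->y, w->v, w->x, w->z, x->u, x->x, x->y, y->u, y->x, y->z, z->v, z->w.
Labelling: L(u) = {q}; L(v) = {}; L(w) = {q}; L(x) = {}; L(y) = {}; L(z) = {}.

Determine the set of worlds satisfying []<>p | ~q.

v, x, y, z

Recall that []ψ holds at a world iff ψ holds at every accessible world, and <>ψ holds iff ψ holds at some accessible world.
Let φ = []<>p | ~q. Evaluate φ at each world:
  u (successors {u, w, z}): φ is false.
  v (successors {w, x, y}): φ is true.
  w (successors {v, x, z}): φ is false.
  x (successors {u, x, y}): φ is true.
  y (successors {u, x, z}): φ is true.
  z (successors {v, w}): φ is true.
For instance, at w:
  At w: []<>p is false, ~q is false, so []<>p | ~q is false.
    At w: []<>p requires <>p at every successor {v, x, z}.
      <>p fails at v, so []<>p is false at w.
Satisfying worlds: {v, x, y, z}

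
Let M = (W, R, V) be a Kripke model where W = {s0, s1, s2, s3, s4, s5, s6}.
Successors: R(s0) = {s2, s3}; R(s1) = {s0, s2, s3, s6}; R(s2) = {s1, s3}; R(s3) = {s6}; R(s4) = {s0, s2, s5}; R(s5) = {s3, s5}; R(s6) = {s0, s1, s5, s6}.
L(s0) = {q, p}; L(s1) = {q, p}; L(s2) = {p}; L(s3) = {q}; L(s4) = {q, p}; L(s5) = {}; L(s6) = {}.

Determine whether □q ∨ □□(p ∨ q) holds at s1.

No

At s1: □q is false, □□(p ∨ q) is false, so □q ∨ □□(p ∨ q) is false.
  At s1: □q requires q at every successor {s0, s2, s3, s6}.
    q fails at s2, so □q is false at s1.
  At s1: □□(p ∨ q) requires □(p ∨ q) at every successor {s0, s2, s3, s6}.
    □(p ∨ q) fails at s3, so □□(p ∨ q) is false at s1.
      At s3: □(p ∨ q) requires p ∨ q at every successor {s6}.
        p ∨ q fails at s6, so □(p ∨ q) is false at s3.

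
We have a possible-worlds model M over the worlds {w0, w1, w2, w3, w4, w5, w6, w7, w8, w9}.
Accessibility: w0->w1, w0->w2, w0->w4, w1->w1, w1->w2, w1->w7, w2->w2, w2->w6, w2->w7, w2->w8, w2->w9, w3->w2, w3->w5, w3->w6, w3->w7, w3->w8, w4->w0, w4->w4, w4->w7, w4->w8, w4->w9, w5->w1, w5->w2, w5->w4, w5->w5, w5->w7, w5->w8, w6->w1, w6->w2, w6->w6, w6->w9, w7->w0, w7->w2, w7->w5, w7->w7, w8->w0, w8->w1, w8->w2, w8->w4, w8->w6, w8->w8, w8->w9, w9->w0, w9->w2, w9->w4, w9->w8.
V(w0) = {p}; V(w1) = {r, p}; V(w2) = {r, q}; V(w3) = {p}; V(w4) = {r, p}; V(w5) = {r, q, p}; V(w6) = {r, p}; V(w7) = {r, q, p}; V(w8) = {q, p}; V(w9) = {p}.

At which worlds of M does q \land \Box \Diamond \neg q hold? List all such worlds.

Recall that \Box ψ holds at a world iff ψ holds at every accessible world, and \Diamond ψ holds iff ψ holds at some accessible world.
Let φ = q \land \Box \Diamond \neg q. Evaluate φ at each world:
  w0 (successors {w1, w2, w4}): φ is false.
  w1 (successors {w1, w2, w7}): φ is false.
  w2 (successors {w2, w6, w7, w8, w9}): φ is true.
  w3 (successors {w2, w5, w6, w7, w8}): φ is false.
  w4 (successors {w0, w4, w7, w8, w9}): φ is false.
  w5 (successors {w1, w2, w4, w5, w7, w8}): φ is true.
  w6 (successors {w1, w2, w6, w9}): φ is false.
  w7 (successors {w0, w2, w5, w7}): φ is true.
  w8 (successors {w0, w1, w2, w4, w6, w8, w9}): φ is true.
  w9 (successors {w0, w2, w4, w8}): φ is false.
For instance, at w9:
  At w9: q is false, \Box \Diamond \neg q is true, so q \land \Box \Diamond \neg q is false.
    At w9: \Box \Diamond \neg q requires \Diamond \neg q at every successor {w0, w2, w4, w8}.
      At w0: \Diamond \neg q is true.
      At w2: \Diamond \neg q is true.
      At w4: \Diamond \neg q is true.
      At w8: \Diamond \neg q is true.
    So \Box \Diamond \neg q is true at w9.
Satisfying worlds: {w2, w5, w7, w8}

w2, w5, w7, w8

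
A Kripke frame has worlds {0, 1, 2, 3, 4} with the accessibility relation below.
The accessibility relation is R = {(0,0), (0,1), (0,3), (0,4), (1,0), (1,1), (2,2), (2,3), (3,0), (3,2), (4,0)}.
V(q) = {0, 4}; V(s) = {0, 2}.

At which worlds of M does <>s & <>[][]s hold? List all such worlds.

none

Let φ = <>s & <>[][]s. Evaluate φ at each world:
  0 (successors {0, 1, 3, 4}): φ is false.
  1 (successors {0, 1}): φ is false.
  2 (successors {2, 3}): φ is false.
  3 (successors {0, 2}): φ is false.
  4 (successors {0}): φ is false.
For instance, at 3:
  At 3: <>s is true, <>[][]s is false, so <>s & <>[][]s is false.
    At 3: <>s requires s at some successor in {0, 2}.
      s holds at 0, so <>s is true at 3.
    At 3: <>[][]s requires [][]s at some successor in {0, 2}.
      At 0: [][]s is false.
      At 2: [][]s is false.
    So <>[][]s is false at 3.
Satisfying worlds: none.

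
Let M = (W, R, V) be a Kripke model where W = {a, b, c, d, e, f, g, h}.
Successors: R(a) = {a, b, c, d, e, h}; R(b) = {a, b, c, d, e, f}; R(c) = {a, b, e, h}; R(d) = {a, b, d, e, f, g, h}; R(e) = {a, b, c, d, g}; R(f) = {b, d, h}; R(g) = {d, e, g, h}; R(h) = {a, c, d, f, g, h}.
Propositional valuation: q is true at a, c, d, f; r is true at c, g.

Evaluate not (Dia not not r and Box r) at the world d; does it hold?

At d: Dia not not r and Box r is false, so not (Dia not not r and Box r) is true.
  At d: Dia not not r is true, Box r is false, so Dia not not r and Box r is false.
    At d: Dia not not r requires not not r at some successor in {a, b, d, e, f, g, h}.
      not not r holds at g, so Dia not not r is true at d.
    At d: Box r requires r at every successor {a, b, d, e, f, g, h}.
      r fails at a, so Box r is false at d.

Yes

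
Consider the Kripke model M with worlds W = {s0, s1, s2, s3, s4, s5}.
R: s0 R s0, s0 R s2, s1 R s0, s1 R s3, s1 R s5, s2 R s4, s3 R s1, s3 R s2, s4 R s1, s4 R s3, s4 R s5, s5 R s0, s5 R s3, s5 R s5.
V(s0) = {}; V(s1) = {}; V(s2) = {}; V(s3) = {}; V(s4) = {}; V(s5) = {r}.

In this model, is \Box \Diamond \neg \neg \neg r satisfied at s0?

Yes

Recall that \Box ψ holds at a world iff ψ holds at every accessible world, and \Diamond ψ holds iff ψ holds at some accessible world.
At s0: \Box \Diamond \neg \neg \neg r requires \Diamond \neg \neg \neg r at every successor {s0, s2}.
    At s0: \Diamond \neg \neg \neg r requires \neg \neg \neg r at some successor in {s0, s2}.
      \neg \neg \neg r holds at s0, so \Diamond \neg \neg \neg r is true at s0.
    At s2: \Diamond \neg \neg \neg r requires \neg \neg \neg r at some successor in {s4}.
      \neg \neg \neg r holds at s4, so \Diamond \neg \neg \neg r is true at s2.
So \Box \Diamond \neg \neg \neg r is true at s0.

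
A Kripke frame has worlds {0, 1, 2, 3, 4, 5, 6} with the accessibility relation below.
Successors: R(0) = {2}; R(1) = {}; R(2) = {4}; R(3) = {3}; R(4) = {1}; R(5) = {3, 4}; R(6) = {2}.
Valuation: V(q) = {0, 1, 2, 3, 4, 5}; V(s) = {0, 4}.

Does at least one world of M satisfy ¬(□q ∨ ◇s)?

No

Let φ = ¬(□q ∨ ◇s). Evaluate φ at each world:
  0 (successors {2}): φ is false.
  1 (successors ∅): φ is false.
  2 (successors {4}): φ is false.
  3 (successors {3}): φ is false.
  4 (successors {1}): φ is false.
  5 (successors {3, 4}): φ is false.
  6 (successors {2}): φ is false.
For instance, at 5:
  At 5: □q ∨ ◇s is true, so ¬(□q ∨ ◇s) is false.
    At 5: □q is true, ◇s is true, so □q ∨ ◇s is true.
      At 5: □q requires q at every successor {3, 4}.
        At 3: q is true.
        At 4: q is true.
      So □q is true at 5.
      At 5: ◇s requires s at some successor in {3, 4}.
        s holds at 4, so ◇s is true at 5.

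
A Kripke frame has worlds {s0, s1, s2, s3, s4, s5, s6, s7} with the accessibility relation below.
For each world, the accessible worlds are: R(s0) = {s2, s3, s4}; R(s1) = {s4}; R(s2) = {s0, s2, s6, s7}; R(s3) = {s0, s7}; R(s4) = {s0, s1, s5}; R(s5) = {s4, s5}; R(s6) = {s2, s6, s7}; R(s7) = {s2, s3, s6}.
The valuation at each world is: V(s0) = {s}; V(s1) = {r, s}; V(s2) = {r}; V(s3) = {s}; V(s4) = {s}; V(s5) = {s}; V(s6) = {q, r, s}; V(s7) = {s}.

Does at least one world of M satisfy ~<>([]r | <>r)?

Recall that []ψ holds at a world iff ψ holds at every accessible world, and <>ψ holds iff ψ holds at some accessible world.
Let φ = ~<>([]r | <>r). Evaluate φ at each world:
  s0 (successors {s2, s3, s4}): φ is false.
  s1 (successors {s4}): φ is false.
  s2 (successors {s0, s2, s6, s7}): φ is false.
  s3 (successors {s0, s7}): φ is false.
  s4 (successors {s0, s1, s5}): φ is false.
  s5 (successors {s4, s5}): φ is false.
  s6 (successors {s2, s6, s7}): φ is false.
  s7 (successors {s2, s3, s6}): φ is false.
For instance, at s1:
  At s1: <>([]r | <>r) is true, so ~<>([]r | <>r) is false.
    At s1: <>([]r | <>r) requires []r | <>r at some successor in {s4}.
      []r | <>r holds at s4, so <>([]r | <>r) is true at s1.

No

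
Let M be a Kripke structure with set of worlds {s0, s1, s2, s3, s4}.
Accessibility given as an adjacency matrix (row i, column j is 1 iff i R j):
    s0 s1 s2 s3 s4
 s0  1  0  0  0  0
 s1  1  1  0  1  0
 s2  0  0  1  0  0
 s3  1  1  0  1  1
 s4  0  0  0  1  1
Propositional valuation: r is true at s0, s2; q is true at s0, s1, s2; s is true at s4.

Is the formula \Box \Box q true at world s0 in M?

Yes

At s0: \Box \Box q requires \Box q at every successor {s0}.
    At s0: \Box q requires q at every successor {s0}.
      At s0: q is true.
    So \Box q is true at s0.
So \Box \Box q is true at s0.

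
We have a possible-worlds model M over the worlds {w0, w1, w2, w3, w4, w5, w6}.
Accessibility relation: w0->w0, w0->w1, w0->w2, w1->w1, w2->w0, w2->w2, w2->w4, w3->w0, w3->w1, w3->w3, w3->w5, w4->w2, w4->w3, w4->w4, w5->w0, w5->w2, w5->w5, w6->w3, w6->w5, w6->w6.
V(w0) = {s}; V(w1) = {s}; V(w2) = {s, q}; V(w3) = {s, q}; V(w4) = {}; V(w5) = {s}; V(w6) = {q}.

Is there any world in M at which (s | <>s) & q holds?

Yes

Let φ = (s | <>s) & q. Evaluate φ at each world:
  w0 (successors {w0, w1, w2}): φ is false.
  w1 (successors {w1}): φ is false.
  w2 (successors {w0, w2, w4}): φ is true.
  w3 (successors {w0, w1, w3, w5}): φ is true.
  w4 (successors {w2, w3, w4}): φ is false.
  w5 (successors {w0, w2, w5}): φ is false.
  w6 (successors {w3, w5, w6}): φ is true.
Detail at w2 (witness):
  At w2: s | <>s is true, q is true, so (s | <>s) & q is true.
    At w2: s is true, <>s is true, so s | <>s is true.
      At w2: <>s requires s at some successor in {w0, w2, w4}.
        s holds at w0, so <>s is true at w2.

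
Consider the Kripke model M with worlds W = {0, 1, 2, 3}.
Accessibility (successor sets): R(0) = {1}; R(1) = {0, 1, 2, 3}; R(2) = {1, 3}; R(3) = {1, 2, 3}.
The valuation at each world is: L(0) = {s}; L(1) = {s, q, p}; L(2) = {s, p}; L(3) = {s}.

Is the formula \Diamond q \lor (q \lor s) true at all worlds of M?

Yes

Let φ = \Diamond q \lor (q \lor s). Evaluate φ at each world:
  0 (successors {1}): φ is true.
  1 (successors {0, 1, 2, 3}): φ is true.
  2 (successors {1, 3}): φ is true.
  3 (successors {1, 2, 3}): φ is true.
For instance, at 0:
  At 0: \Diamond q is true, q \lor s is true, so \Diamond q \lor (q \lor s) is true.
    At 0: \Diamond q requires q at some successor in {1}.
      q holds at 1, so \Diamond q is true at 0.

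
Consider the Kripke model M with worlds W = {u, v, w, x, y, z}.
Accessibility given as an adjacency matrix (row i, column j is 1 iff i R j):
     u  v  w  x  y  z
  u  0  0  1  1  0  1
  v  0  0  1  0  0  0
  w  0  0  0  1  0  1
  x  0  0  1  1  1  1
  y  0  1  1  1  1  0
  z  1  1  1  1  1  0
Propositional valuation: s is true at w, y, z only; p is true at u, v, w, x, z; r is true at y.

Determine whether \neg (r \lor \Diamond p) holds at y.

No

At y: r \lor \Diamond p is true, so \neg (r \lor \Diamond p) is false.
  At y: r is true, \Diamond p is true, so r \lor \Diamond p is true.
    At y: \Diamond p requires p at some successor in {v, w, x, y}.
      p holds at v, so \Diamond p is true at y.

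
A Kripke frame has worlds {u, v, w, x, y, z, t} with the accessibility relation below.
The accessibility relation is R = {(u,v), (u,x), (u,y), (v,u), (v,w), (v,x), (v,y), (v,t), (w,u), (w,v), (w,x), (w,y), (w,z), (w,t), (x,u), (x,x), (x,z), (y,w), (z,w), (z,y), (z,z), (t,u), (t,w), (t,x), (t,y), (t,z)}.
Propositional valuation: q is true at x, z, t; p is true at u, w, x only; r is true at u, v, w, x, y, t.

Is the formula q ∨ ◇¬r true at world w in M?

Yes

At w: q is false, ◇¬r is true, so q ∨ ◇¬r is true.
  At w: ◇¬r requires ¬r at some successor in {u, v, x, y, z, t}.
    ¬r holds at z, so ◇¬r is true at w.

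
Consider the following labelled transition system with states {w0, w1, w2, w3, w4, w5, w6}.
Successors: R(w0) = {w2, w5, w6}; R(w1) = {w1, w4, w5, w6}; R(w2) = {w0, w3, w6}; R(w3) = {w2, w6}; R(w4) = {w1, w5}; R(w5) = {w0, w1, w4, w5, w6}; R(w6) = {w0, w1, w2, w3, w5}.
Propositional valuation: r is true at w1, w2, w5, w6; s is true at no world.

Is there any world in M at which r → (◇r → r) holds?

Recall that ◇ψ holds at a world iff ψ holds at some accessible world.
Let φ = r → (◇r → r). Evaluate φ at each world:
  w0 (successors {w2, w5, w6}): φ is true.
  w1 (successors {w1, w4, w5, w6}): φ is true.
  w2 (successors {w0, w3, w6}): φ is true.
  w3 (successors {w2, w6}): φ is true.
  w4 (successors {w1, w5}): φ is true.
  w5 (successors {w0, w1, w4, w5, w6}): φ is true.
  w6 (successors {w0, w1, w2, w3, w5}): φ is true.
Detail at w0 (witness):
  At w0: r is false, ◇r → r is false, so r → (◇r → r) is true.
    At w0: ◇r is true, r is false, so ◇r → r is false.
      At w0: ◇r requires r at some successor in {w2, w5, w6}.
        r holds at w2, so ◇r is true at w0.

Yes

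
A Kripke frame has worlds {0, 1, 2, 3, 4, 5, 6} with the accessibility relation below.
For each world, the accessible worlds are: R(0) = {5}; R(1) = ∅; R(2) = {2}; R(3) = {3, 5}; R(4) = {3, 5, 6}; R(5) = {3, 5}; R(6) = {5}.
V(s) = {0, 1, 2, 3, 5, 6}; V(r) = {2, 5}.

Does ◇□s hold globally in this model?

Recall that □ψ holds at a world iff ψ holds at every accessible world, and ◇ψ holds iff ψ holds at some accessible world.
Let φ = ◇□s. Evaluate φ at each world:
  0 (successors {5}): φ is true.
  1 (successors ∅): φ is false.
  2 (successors {2}): φ is true.
  3 (successors {3, 5}): φ is true.
  4 (successors {3, 5, 6}): φ is true.
  5 (successors {3, 5}): φ is true.
  6 (successors {5}): φ is true.
Detail at 1 (counterexample):
  At 1: no accessible worlds, so ◇□s is false.

No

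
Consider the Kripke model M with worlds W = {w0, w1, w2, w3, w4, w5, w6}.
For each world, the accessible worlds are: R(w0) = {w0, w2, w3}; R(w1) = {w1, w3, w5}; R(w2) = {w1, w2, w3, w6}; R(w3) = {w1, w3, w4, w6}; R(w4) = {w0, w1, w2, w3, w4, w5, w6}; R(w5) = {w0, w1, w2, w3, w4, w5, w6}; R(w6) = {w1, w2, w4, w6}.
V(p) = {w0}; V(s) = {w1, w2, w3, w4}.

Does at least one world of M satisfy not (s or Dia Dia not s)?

No

Let φ = not (s or Dia Dia not s). Evaluate φ at each world:
  w0 (successors {w0, w2, w3}): φ is false.
  w1 (successors {w1, w3, w5}): φ is false.
  w2 (successors {w1, w2, w3, w6}): φ is false.
  w3 (successors {w1, w3, w4, w6}): φ is false.
  w4 (successors {w0, w1, w2, w3, w4, w5, w6}): φ is false.
  w5 (successors {w0, w1, w2, w3, w4, w5, w6}): φ is false.
  w6 (successors {w1, w2, w4, w6}): φ is false.
For instance, at w1:
  At w1: s or Dia Dia not s is true, so not (s or Dia Dia not s) is false.
    At w1: s is true, Dia Dia not s is true, so s or Dia Dia not s is true.
      At w1: Dia Dia not s requires Dia not s at some successor in {w1, w3, w5}.
        Dia not s holds at w1, so Dia Dia not s is true at w1.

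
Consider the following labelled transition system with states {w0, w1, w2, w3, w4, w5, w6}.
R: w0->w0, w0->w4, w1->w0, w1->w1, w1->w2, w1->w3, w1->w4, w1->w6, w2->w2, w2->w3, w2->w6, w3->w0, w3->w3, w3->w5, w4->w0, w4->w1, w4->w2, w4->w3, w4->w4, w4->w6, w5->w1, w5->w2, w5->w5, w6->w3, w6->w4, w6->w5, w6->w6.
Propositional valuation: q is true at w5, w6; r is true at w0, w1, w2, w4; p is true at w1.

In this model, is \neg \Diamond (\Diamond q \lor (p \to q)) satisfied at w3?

No

Recall that \Diamond ψ holds at a world iff ψ holds at some accessible world.
At w3: \Diamond (\Diamond q \lor (p \to q)) is true, so \neg \Diamond (\Diamond q \lor (p \to q)) is false.
  At w3: \Diamond (\Diamond q \lor (p \to q)) requires \Diamond q \lor (p \to q) at some successor in {w0, w3, w5}.
    \Diamond q \lor (p \to q) holds at w0, so \Diamond (\Diamond q \lor (p \to q)) is true at w3.
      At w0: \Diamond q is false, p \to q is true, so \Diamond q \lor (p \to q) is true.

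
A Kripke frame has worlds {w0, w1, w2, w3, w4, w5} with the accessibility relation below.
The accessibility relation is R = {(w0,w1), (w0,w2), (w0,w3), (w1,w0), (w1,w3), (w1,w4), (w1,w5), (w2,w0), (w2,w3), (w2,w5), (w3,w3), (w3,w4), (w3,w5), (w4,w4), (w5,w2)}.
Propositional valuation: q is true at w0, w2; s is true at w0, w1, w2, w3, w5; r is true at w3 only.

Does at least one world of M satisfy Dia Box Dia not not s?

Let φ = Dia Box Dia not not s. Evaluate φ at each world:
  w0 (successors {w1, w2, w3}): φ is true.
  w1 (successors {w0, w3, w4, w5}): φ is true.
  w2 (successors {w0, w3, w5}): φ is true.
  w3 (successors {w3, w4, w5}): φ is true.
  w4 (successors {w4}): φ is false.
  w5 (successors {w2}): φ is true.
Detail at w0 (witness):
  At w0: Dia Box Dia not not s requires Box Dia not not s at some successor in {w1, w2, w3}.
    Box Dia not not s holds at w2, so Dia Box Dia not not s is true at w0.
      At w2: Box Dia not not s requires Dia not not s at every successor {w0, w3, w5}.
        At w0: Dia not not s is true.
        At w3: Dia not not s is true.
        At w5: Dia not not s is true.
      So Box Dia not not s is true at w2.

Yes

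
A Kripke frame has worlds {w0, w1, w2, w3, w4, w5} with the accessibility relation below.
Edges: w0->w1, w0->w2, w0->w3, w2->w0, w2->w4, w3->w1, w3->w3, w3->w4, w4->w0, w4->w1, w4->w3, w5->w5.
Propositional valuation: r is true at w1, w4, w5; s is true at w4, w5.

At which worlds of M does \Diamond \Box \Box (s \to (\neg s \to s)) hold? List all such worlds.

w0, w2, w3, w4, w5

Recall that \Box ψ holds at a world iff ψ holds at every accessible world, and \Diamond ψ holds iff ψ holds at some accessible world.
Let φ = \Diamond \Box \Box (s \to (\neg s \to s)). Evaluate φ at each world:
  w0 (successors {w1, w2, w3}): φ is true.
  w1 (successors ∅): φ is false.
  w2 (successors {w0, w4}): φ is true.
  w3 (successors {w1, w3, w4}): φ is true.
  w4 (successors {w0, w1, w3}): φ is true.
  w5 (successors {w5}): φ is true.
For instance, at w0:
  At w0: \Diamond \Box \Box (s \to (\neg s \to s)) requires \Box \Box (s \to (\neg s \to s)) at some successor in {w1, w2, w3}.
    \Box \Box (s \to (\neg s \to s)) holds at w1, so \Diamond \Box \Box (s \to (\neg s \to s)) is true at w0.
      At w1: no accessible worlds, so \Box \Box (s \to (\neg s \to s)) holds vacuously.
Satisfying worlds: {w0, w2, w3, w4, w5}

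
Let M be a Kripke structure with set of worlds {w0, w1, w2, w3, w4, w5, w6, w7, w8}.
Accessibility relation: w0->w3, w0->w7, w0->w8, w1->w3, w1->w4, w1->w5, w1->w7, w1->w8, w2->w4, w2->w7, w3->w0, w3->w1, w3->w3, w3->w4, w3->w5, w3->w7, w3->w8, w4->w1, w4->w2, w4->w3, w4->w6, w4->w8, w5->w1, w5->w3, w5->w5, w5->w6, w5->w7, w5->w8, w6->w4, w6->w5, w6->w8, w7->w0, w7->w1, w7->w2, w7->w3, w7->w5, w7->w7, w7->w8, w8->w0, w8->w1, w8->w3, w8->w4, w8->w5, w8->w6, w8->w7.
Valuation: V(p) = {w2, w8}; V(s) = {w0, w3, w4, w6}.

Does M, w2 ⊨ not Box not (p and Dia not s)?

No

Recall that Box ψ holds at a world iff ψ holds at every accessible world, and Dia ψ holds iff ψ holds at some accessible world.
At w2: Box not (p and Dia not s) is true, so not Box not (p and Dia not s) is false.
  At w2: Box not (p and Dia not s) requires not (p and Dia not s) at every successor {w4, w7}.
      At w4: p and Dia not s is false, so not (p and Dia not s) is true.
      At w7: p and Dia not s is false, so not (p and Dia not s) is true.
  So Box not (p and Dia not s) is true at w2.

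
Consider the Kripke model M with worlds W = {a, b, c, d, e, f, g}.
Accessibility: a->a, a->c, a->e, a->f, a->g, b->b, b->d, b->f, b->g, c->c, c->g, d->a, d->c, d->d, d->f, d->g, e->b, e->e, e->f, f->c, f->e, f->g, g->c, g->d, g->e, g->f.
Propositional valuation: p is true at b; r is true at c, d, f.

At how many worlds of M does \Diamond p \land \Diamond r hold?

2

Let φ = \Diamond p \land \Diamond r. Evaluate φ at each world:
  a (successors {a, c, e, f, g}): φ is false.
  b (successors {b, d, f, g}): φ is true.
  c (successors {c, g}): φ is false.
  d (successors {a, c, d, f, g}): φ is false.
  e (successors {b, e, f}): φ is true.
  f (successors {c, e, g}): φ is false.
  g (successors {c, d, e, f}): φ is false.
For instance, at a:
  At a: \Diamond p is false, \Diamond r is true, so \Diamond p \land \Diamond r is false.
    At a: \Diamond p requires p at some successor in {a, c, e, f, g}.
      At a: p is false.
      At c: p is false.
      At e: p is false.
      At f: p is false.
      At g: p is false.
    So \Diamond p is false at a.
    At a: \Diamond r requires r at some successor in {a, c, e, f, g}.
      r holds at c, so \Diamond r is true at a.
Satisfying worlds: {b, e}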